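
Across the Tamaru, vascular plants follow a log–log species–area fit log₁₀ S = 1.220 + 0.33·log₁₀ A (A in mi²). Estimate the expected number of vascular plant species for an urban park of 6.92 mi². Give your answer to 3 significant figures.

31.4

S = 16.6 × 6.92^0.33
ln S = ln 16.6 + 0.33 × ln 6.92 = 2.8092 + 0.33 × 1.9344 = 3.4475
S = e^3.4475 ≈ 31.42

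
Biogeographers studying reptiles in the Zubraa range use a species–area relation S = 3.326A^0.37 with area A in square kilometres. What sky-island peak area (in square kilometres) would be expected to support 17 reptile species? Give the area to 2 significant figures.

17 = 3.326 × A^0.37  ⇒  A^0.37 = 17/3.326 = 5.111
ln A = ln(5.111) / 0.37 = 1.6314 / 0.37 = 4.4093
A = e^4.4093 ≈ 82.21 square kilometres

82 square kilometres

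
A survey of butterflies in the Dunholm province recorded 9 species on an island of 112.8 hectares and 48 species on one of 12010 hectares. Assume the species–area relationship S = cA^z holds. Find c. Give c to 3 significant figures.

z = ln(S₂/S₁) / ln(A₂/A₁) = ln(48/9) / ln(12010/112.8) = 1.6740 / 4.6679 = 0.3586
c = S₁ / A₁^z = 9 / 112.8^0.3586 = 9 / 5.445 = 1.653

1.65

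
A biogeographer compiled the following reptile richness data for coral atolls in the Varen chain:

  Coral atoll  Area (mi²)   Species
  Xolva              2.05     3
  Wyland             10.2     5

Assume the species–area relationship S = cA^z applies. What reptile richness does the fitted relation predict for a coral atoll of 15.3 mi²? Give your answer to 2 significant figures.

5.7

z = ln(5/3) / ln(10.2/2.05) = 0.5108 / 1.6045 = 0.3184
c = 3 / 2.05^0.3184 = 3 / 1.257 = 2.387
S₃ = 2.387 × 15.3^0.3184 = 2.387 × 2.383 ≈ 5.689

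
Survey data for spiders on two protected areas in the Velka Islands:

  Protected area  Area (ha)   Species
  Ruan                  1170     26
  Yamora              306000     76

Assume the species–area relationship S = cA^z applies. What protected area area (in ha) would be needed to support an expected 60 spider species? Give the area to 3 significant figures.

z = ln(76/26) / ln(306000/1170) = 1.0726 / 5.5666 = 0.1927
c = 26 / 1170^0.1927 = 26 / 3.901 = 6.664
A = (60/6.664)^(1/0.1927) ⇒ ln A = ln(9.003)/0.1927 = 11.4046
A = e^11.4046 ≈ 89731 ha

89700 ha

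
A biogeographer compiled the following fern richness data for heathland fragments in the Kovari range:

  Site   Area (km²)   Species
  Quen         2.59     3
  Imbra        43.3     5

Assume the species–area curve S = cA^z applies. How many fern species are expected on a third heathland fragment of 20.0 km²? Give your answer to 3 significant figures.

z = ln(5/3) / ln(43.3/2.59) = 0.5108 / 2.8165 = 0.1814
c = 3 / 2.59^0.1814 = 3 / 1.188 = 2.524
S₃ = 2.524 × 20^0.1814 = 2.524 × 1.722 ≈ 4.346

4.35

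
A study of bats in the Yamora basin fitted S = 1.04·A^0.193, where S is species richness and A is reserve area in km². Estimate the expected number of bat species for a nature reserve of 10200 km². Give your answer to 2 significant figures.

S = 1.04 × 10200^0.193
ln S = ln 1.04 + 0.193 × ln 10200 = 0.0392 + 0.193 × 9.2301 = 1.8206
S = e^1.8206 ≈ 6.176

6.2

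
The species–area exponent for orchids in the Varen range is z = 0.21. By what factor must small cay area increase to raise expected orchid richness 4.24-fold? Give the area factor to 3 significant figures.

972

(A₂/A₁)^0.21 = 4.24, so A₂/A₁ = 4.24^(1/0.21) = 4.24^4.762
ln(A₂/A₁) = ln 4.24 / 0.21 = 1.4446 / 0.21 = 6.8789
A₂/A₁ = e^6.8789 ≈ 971.5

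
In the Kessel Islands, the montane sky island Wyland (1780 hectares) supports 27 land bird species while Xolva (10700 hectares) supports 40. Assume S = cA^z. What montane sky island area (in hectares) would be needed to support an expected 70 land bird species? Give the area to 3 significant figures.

138000 hectares

z = ln(40/27) / ln(10700/1780) = 0.3930 / 1.7936 = 0.2191
c = 27 / 1780^0.2191 = 27 / 5.156 = 5.237
A = (70/5.237)^(1/0.2191) ⇒ ln A = ln(13.37)/0.2191 = 11.8318
A = e^11.8318 ≈ 137555 hectares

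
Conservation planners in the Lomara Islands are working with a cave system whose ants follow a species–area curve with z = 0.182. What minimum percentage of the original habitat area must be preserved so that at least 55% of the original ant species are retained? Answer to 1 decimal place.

Need (A_new/A_old)^0.182 = 0.55, so A_new/A_old = 0.55^(1/0.182) = 0.55^5.495
ln(A_new/A_old) = ln 0.55 / 0.182 = -0.5978 / 0.182 = -3.2848
A_new/A_old = e^-3.2848 ≈ 0.03745

3.7%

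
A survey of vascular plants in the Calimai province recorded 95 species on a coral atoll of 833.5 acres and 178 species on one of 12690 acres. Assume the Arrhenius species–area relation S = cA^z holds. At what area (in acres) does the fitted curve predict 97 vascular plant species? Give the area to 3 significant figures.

912 acres

z = ln(178/95) / ln(12690/833.5) = 0.6279 / 2.7229 = 0.2306
c = 95 / 833.5^0.2306 = 95 / 4.716 = 20.14
A = (97/20.14)^(1/0.2306) ⇒ ln A = ln(4.815)/0.2306 = 6.8160
A = e^6.8160 ≈ 912.3 acres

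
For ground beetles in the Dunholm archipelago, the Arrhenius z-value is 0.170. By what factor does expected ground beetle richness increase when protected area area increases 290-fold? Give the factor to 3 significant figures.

2.62

S₂/S₁ = (A₂/A₁)^z = 290^0.17
ln(S₂/S₁) = 0.17 × ln 290 = 0.17 × 5.6699 = 0.9639
S₂/S₁ = e^0.9639 ≈ 2.622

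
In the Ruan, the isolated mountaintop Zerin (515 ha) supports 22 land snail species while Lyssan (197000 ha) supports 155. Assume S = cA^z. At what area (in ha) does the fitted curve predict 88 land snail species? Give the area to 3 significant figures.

z = ln(155/22) / ln(197000/515) = 1.9524 / 5.9468 = 0.3283
c = 22 / 515^0.3283 = 22 / 7.768 = 2.832
A = (88/2.832)^(1/0.3283) ⇒ ln A = ln(31.07)/0.3283 = 10.4667
A = e^10.4667 ≈ 35126 ha

35100 ha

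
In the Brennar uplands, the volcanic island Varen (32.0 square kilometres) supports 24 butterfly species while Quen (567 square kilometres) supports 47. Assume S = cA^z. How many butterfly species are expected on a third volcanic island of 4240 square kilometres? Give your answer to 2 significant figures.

75

z = ln(47/24) / ln(567/32) = 0.6721 / 2.8746 = 0.2338
c = 24 / 32^0.2338 = 24 / 2.249 = 10.67
S₃ = 10.67 × 4240^0.2338 = 10.67 × 7.048 ≈ 75.23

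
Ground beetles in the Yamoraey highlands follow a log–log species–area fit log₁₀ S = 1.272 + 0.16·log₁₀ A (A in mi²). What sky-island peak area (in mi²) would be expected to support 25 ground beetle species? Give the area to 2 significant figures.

6.1 mi²

25 = 18.71 × A^0.16  ⇒  A^0.16 = 25/18.71 = 1.336
ln A = ln(1.336) / 0.16 = 0.2900 / 0.16 = 1.8124
A = e^1.8124 ≈ 6.125 mi²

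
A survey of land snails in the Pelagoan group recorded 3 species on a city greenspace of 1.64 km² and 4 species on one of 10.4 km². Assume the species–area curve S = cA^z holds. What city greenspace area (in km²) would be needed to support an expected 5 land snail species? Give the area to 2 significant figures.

z = ln(4/3) / ln(10.4/1.64) = 0.2877 / 1.8471 = 0.1557
c = 3 / 1.64^0.1557 = 3 / 1.08 = 2.778
A = (5/2.778)^(1/0.1557) ⇒ ln A = ln(1.8)/0.1557 = 3.7745
A = e^3.7745 ≈ 43.58 km²

44 km²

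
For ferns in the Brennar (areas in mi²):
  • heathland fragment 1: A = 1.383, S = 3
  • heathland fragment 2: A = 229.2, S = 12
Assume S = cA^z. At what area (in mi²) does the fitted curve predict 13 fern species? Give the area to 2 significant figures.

z = ln(12/3) / ln(229.2/1.383) = 1.3863 / 5.1103 = 0.2713
c = 3 / 1.383^0.2713 = 3 / 1.092 = 2.747
A = (13/2.747)^(1/0.2713) ⇒ ln A = ln(4.732)/0.2713 = 5.7297
A = e^5.7297 ≈ 307.9 mi²

310 mi²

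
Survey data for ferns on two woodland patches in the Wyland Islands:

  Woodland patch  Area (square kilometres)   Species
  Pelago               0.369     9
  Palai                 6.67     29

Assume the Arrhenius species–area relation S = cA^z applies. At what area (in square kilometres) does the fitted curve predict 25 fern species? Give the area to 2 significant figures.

z = ln(29/9) / ln(6.67/0.369) = 1.1701 / 2.8946 = 0.4042
c = 9 / 0.369^0.4042 = 9 / 0.6683 = 13.47
A = (25/13.47)^(1/0.4042) ⇒ ln A = ln(1.856)/0.4042 = 1.5305
A = e^1.5305 ≈ 4.62 square kilometres

4.6 square kilometres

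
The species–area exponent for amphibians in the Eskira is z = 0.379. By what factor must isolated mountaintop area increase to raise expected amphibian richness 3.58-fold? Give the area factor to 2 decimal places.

(A₂/A₁)^0.379 = 3.58, so A₂/A₁ = 3.58^(1/0.379) = 3.58^2.639
ln(A₂/A₁) = ln 3.58 / 0.379 = 1.2754 / 0.379 = 3.3651
A₂/A₁ = e^3.3651 ≈ 28.94

28.94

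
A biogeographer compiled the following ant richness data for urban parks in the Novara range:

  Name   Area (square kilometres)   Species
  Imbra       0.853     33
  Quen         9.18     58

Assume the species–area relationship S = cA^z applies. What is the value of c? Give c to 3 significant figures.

34.3

z = ln(S₂/S₁) / ln(A₂/A₁) = ln(58/33) / ln(9.18/0.853) = 0.5639 / 2.3760 = 0.2373
c = S₁ / A₁^z = 33 / 0.853^0.2373 = 33 / 0.963 = 34.27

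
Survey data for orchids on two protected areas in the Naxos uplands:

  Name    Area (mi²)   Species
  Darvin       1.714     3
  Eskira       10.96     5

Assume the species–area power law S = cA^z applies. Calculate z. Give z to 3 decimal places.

0.275

Taking logs: ln S = ln c + z ln A, so z = (ln S₂ − ln S₁)/(ln A₂ − ln A₁).
z = ln(5/3) / ln(10.96/1.714) = ln(1.667) / ln(6.394) = 0.5108 / 1.8554 = 0.2753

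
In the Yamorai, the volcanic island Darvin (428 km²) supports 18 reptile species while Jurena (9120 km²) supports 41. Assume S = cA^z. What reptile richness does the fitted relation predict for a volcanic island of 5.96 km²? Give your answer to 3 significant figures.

5.70

z = ln(41/18) / ln(9120/428) = 0.8232 / 3.0591 = 0.2691
c = 18 / 428^0.2691 = 18 / 5.106 = 3.525
S₃ = 3.525 × 5.96^0.2691 = 3.525 × 1.617 ≈ 5.699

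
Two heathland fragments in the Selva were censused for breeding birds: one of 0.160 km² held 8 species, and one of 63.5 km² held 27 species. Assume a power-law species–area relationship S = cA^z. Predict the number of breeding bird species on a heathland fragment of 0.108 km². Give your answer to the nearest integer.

z = ln(27/8) / ln(63.5/0.16) = 1.2164 / 5.9836 = 0.2033
c = 8 / 0.16^0.2033 = 8 / 0.689 = 11.61
S₃ = 11.61 × 0.108^0.2033 = 11.61 × 0.6361 ≈ 7.386

7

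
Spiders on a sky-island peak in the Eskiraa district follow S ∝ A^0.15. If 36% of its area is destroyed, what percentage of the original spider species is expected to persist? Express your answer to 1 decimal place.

93.5%

S_new/S_old = (A_new/A_old)^z = 0.64^0.15
= exp(0.15 × ln 0.64) = exp(0.15 × -0.4463) = exp(-0.0669) ≈ 0.9352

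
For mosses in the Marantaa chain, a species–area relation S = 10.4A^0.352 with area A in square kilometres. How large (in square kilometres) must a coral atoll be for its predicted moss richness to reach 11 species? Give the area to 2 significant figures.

1.2 square kilometres

11 = 10.4 × A^0.352  ⇒  A^0.352 = 11/10.4 = 1.058
ln A = ln(1.058) / 0.352 = 0.0561 / 0.352 = 0.1593
A = e^0.1593 ≈ 1.173 square kilometres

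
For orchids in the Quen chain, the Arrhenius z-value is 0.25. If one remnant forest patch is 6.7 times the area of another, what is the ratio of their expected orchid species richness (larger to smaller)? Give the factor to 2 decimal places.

S₂/S₁ = (A₂/A₁)^z = 6.7^0.25
ln(S₂/S₁) = 0.25 × ln 6.7 = 0.25 × 1.9021 = 0.4755
S₂/S₁ = e^0.4755 ≈ 1.609

1.61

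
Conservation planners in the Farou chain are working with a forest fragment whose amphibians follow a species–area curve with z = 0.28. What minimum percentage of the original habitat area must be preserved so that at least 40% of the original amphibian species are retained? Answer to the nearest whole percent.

4%

Need (A_new/A_old)^0.28 = 0.4, so A_new/A_old = 0.4^(1/0.28) = 0.4^3.571
ln(A_new/A_old) = ln 0.4 / 0.28 = -0.9163 / 0.28 = -3.2725
A_new/A_old = e^-3.2725 ≈ 0.03791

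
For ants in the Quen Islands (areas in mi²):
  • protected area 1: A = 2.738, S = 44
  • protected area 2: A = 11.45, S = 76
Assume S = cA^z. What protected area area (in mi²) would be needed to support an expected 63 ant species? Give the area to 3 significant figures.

z = ln(76/44) / ln(11.45/2.738) = 0.5465 / 1.4308 = 0.3820
c = 44 / 2.738^0.3820 = 44 / 1.469 = 29.95
A = (63/29.95)^(1/0.3820) ⇒ ln A = ln(2.104)/0.3820 = 1.9469
A = e^1.9469 ≈ 7.007 mi²

7.01 mi²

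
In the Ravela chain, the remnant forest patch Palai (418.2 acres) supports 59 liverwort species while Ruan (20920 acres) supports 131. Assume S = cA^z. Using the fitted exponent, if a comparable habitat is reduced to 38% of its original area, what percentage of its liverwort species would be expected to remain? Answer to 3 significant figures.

z = ln(131/59) / ln(20920/418.2) = 0.7977 / 3.9125 = 0.2039
S_new/S_old = (A_new/A_old)^z = 0.38^0.2039 = exp(0.2039 × -0.9676) = 0.821

82.1%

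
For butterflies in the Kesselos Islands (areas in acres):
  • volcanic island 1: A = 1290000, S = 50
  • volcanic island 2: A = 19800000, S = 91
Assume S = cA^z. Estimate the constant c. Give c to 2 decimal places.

2.29

z = ln(S₂/S₁) / ln(A₂/A₁) = ln(91/50) / ln(19800000/1290000) = 0.5988 / 2.7310 = 0.2193
c = S₁ / A₁^z = 50 / 1290000^0.2193 = 50 / 21.87 = 2.286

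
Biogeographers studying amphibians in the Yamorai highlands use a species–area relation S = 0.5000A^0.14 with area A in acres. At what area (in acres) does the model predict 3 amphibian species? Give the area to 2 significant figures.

3 = 0.5 × A^0.14  ⇒  A^0.14 = 3/0.5 = 6
ln A = ln(6) / 0.14 = 1.7918 / 0.14 = 12.7983
A = e^12.7983 ≈ 361596 acres

360000 acres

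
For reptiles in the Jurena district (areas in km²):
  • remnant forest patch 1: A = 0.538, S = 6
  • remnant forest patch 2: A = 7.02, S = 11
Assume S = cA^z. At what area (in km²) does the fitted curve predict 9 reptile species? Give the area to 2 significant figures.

z = ln(11/6) / ln(7.02/0.538) = 0.6061 / 2.5687 = 0.2360
c = 6 / 0.538^0.2360 = 6 / 0.8639 = 6.945
A = (9/6.945)^(1/0.2360) ⇒ ln A = ln(1.296)/0.2360 = 1.0984
A = e^1.0984 ≈ 2.999 km²

3.0 km²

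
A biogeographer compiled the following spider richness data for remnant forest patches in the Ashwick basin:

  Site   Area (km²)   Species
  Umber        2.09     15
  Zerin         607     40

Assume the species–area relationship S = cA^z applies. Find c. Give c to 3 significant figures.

13.2

z = ln(S₂/S₁) / ln(A₂/A₁) = ln(40/15) / ln(607/2.09) = 0.9808 / 5.6714 = 0.1729
c = S₁ / A₁^z = 15 / 2.09^0.1729 = 15 / 1.136 = 13.2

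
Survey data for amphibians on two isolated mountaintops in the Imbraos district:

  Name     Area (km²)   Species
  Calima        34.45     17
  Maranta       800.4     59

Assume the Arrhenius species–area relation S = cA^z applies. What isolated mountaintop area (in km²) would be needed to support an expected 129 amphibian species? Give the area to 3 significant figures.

z = ln(59/17) / ln(800.4/34.45) = 1.2443 / 3.1456 = 0.3956
c = 17 / 34.45^0.3956 = 17 / 4.056 = 4.192
A = (129/4.192)^(1/0.3956) ⇒ ln A = ln(30.78)/0.3956 = 8.6627
A = e^8.6627 ≈ 5783 km²

5780 km²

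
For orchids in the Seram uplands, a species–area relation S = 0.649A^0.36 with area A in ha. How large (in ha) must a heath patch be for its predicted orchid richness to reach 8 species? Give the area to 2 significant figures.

1100 ha

8 = 0.649 × A^0.36  ⇒  A^0.36 = 8/0.649 = 12.33
ln A = ln(12.33) / 0.36 = 2.5118 / 0.36 = 6.9771
A = e^6.9771 ≈ 1072 ha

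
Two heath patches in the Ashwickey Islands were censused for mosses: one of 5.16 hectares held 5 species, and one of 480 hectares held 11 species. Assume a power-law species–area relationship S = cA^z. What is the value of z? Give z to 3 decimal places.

0.174

Taking logs: ln S = ln c + z ln A, so z = (ln S₂ − ln S₁)/(ln A₂ − ln A₁).
z = ln(11/5) / ln(480/5.16) = ln(2.2) / ln(93.02) = 0.7885 / 4.5328 = 0.1739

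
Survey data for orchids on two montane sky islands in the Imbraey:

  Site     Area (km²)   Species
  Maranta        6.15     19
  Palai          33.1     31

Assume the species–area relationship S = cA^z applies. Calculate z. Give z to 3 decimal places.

0.291

Taking logs: ln S = ln c + z ln A, so z = (ln S₂ − ln S₁)/(ln A₂ − ln A₁).
z = ln(31/19) / ln(33.1/6.15) = ln(1.632) / ln(5.382) = 0.4895 / 1.6831 = 0.2909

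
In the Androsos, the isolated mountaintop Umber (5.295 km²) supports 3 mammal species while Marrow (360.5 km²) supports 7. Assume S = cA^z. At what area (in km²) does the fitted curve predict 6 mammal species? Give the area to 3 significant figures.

167 km²

z = ln(7/3) / ln(360.5/5.295) = 0.8473 / 4.2207 = 0.2007
c = 3 / 5.295^0.2007 = 3 / 1.397 = 2.147
A = (6/2.147)^(1/0.2007) ⇒ ln A = ln(2.795)/0.2007 = 5.1196
A = e^5.1196 ≈ 167.3 km²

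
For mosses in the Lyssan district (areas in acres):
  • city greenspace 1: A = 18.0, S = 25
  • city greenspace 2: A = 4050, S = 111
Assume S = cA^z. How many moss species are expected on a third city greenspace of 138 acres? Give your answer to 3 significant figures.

43.8

z = ln(111/25) / ln(4050/18) = 1.4907 / 5.4161 = 0.2752
c = 25 / 18^0.2752 = 25 / 2.216 = 11.28
S₃ = 11.28 × 138^0.2752 = 11.28 × 3.881 ≈ 43.79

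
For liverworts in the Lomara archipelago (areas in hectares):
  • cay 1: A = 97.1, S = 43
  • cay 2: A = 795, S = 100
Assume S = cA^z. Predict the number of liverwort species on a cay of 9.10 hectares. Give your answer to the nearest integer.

z = ln(100/43) / ln(795/97.1) = 0.8440 / 2.1026 = 0.4014
c = 43 / 97.1^0.4014 = 43 / 6.276 = 6.852
S₃ = 6.852 × 9.1^0.4014 = 6.852 × 2.426 ≈ 16.63

17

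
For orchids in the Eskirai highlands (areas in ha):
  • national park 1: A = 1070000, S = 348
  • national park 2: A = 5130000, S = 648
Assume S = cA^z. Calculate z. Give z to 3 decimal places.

Taking logs: ln S = ln c + z ln A, so z = (ln S₂ − ln S₁)/(ln A₂ − ln A₁).
z = ln(648/348) / ln(5130000/1070000) = ln(1.862) / ln(4.794) = 0.6217 / 1.5674 = 0.3966

0.397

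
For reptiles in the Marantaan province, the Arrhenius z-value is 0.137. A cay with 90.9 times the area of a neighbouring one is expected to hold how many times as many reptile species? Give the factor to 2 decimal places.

S₂/S₁ = (A₂/A₁)^z = 90.9^0.137
ln(S₂/S₁) = 0.137 × ln 90.9 = 0.137 × 4.5098 = 0.6178
S₂/S₁ = e^0.6178 ≈ 1.855

1.85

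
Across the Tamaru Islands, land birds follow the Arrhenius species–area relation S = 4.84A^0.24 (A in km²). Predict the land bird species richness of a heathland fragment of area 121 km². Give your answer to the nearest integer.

15

S = 4.84 × 121^0.24 = 4.84 × 3.161 ≈ 15.3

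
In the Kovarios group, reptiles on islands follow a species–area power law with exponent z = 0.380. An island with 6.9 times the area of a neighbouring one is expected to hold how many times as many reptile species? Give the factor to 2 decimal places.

S₂/S₁ = (A₂/A₁)^z = 6.9^0.38
ln(S₂/S₁) = 0.38 × ln 6.9 = 0.38 × 1.9315 = 0.7340
S₂/S₁ = e^0.7340 ≈ 2.083

2.08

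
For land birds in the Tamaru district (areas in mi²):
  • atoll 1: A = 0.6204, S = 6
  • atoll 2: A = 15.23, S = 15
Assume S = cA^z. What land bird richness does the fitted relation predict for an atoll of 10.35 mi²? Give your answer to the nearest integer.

13

z = ln(15/6) / ln(15.23/0.6204) = 0.9163 / 3.2007 = 0.2863
c = 6 / 0.6204^0.2863 = 6 / 0.8723 = 6.879
S₃ = 6.879 × 10.35^0.2863 = 6.879 × 1.952 ≈ 13.43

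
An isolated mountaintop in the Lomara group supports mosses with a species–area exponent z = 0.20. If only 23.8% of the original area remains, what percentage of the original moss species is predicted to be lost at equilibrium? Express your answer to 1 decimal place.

25.0%

S_new/S_old = (A_new/A_old)^z = 0.238^0.2
= exp(0.2 × ln 0.238) = exp(0.2 × -1.4355) = exp(-0.2871) ≈ 0.7504
Fraction lost = 1 − 0.7504 = 0.2496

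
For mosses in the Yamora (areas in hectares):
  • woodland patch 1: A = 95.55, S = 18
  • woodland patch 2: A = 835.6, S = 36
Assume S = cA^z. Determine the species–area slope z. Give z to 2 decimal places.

0.32

Taking logs: ln S = ln c + z ln A, so z = (ln S₂ − ln S₁)/(ln A₂ − ln A₁).
z = ln(36/18) / ln(835.6/95.55) = ln(2) / ln(8.745) = 0.6931 / 2.1685 = 0.3196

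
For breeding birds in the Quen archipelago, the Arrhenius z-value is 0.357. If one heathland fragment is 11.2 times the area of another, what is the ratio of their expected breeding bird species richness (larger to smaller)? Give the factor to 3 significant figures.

2.37

S₂/S₁ = (A₂/A₁)^z = 11.2^0.357
ln(S₂/S₁) = 0.357 × ln 11.2 = 0.357 × 2.4159 = 0.8625
S₂/S₁ = e^0.8625 ≈ 2.369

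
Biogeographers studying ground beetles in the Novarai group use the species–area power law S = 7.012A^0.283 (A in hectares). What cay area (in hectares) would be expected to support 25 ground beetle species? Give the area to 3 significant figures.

25 = 7.012 × A^0.283  ⇒  A^0.283 = 25/7.012 = 3.565
ln A = ln(3.565) / 0.283 = 1.2713 / 0.283 = 4.4921
A = e^4.4921 ≈ 89.31 hectares

89.3 hectares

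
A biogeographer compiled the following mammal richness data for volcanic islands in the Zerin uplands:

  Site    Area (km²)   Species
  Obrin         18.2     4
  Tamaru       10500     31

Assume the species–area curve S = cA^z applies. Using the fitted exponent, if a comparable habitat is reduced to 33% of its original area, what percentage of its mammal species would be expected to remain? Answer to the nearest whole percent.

z = ln(31/4) / ln(10500/18.2) = 2.0477 / 6.3577 = 0.3221
S_new/S_old = (A_new/A_old)^z = 0.33^0.3221 = exp(0.3221 × -1.1087) = 0.6997

70%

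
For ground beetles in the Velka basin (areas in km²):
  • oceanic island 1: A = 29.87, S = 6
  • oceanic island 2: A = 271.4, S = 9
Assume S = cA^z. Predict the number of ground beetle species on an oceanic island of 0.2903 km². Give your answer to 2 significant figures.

z = ln(9/6) / ln(271.4/29.87) = 0.4055 / 2.2067 = 0.1837
c = 6 / 29.87^0.1837 = 6 / 1.867 = 3.214
S₃ = 3.214 × 0.2903^0.1837 = 3.214 × 0.7967 ≈ 2.561

2.6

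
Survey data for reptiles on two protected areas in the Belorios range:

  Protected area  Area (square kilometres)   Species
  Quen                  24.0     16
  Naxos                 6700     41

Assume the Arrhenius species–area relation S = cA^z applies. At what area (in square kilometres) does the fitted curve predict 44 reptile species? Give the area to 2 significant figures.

10000 square kilometres

z = ln(41/16) / ln(6700/24) = 0.9410 / 5.6318 = 0.1671
c = 16 / 24^0.1671 = 16 / 1.701 = 9.408
A = (44/9.408)^(1/0.1671) ⇒ ln A = ln(4.677)/0.1671 = 9.2325
A = e^9.2325 ≈ 10224 square kilometres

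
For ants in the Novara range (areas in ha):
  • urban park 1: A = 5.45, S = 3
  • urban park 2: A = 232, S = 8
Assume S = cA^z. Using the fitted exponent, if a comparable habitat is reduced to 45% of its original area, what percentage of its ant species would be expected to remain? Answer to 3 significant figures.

z = ln(8/3) / ln(232/5.45) = 0.9808 / 3.7511 = 0.2615
S_new/S_old = (A_new/A_old)^z = 0.45^0.2615 = exp(0.2615 × -0.7985) = 0.8116

81.2%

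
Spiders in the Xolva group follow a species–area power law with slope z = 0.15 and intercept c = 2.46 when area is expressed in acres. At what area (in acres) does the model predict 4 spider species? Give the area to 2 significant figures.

26 acres

4 = 2.46 × A^0.15  ⇒  A^0.15 = 4/2.46 = 1.626
ln A = ln(1.626) / 0.15 = 0.4861 / 0.15 = 3.2409
A = e^3.2409 ≈ 25.56 acres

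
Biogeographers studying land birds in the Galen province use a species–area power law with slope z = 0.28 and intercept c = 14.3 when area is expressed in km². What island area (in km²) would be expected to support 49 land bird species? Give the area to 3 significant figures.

81.3 km²

49 = 14.3 × A^0.28  ⇒  A^0.28 = 49/14.3 = 3.427
ln A = ln(3.427) / 0.28 = 1.2316 / 0.28 = 4.3984
A = e^4.3984 ≈ 81.32 km²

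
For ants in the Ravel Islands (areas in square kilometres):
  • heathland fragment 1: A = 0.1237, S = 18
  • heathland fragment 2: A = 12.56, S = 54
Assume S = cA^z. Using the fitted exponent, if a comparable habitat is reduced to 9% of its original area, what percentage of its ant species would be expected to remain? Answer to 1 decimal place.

56.4%

z = ln(54/18) / ln(12.56/0.1237) = 1.0986 / 4.6204 = 0.2378
S_new/S_old = (A_new/A_old)^z = 0.09^0.2378 = exp(0.2378 × -2.4079) = 0.5641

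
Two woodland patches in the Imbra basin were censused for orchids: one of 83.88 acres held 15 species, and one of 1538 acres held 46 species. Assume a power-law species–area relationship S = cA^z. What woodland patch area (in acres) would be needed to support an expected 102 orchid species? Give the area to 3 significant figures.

12200 acres

z = ln(46/15) / ln(1538/83.88) = 1.1206 / 2.9089 = 0.3852
c = 15 / 83.88^0.3852 = 15 / 5.509 = 2.723
A = (102/2.723)^(1/0.3852) ⇒ ln A = ln(37.46)/0.3852 = 9.4054
A = e^9.4054 ≈ 12153 acres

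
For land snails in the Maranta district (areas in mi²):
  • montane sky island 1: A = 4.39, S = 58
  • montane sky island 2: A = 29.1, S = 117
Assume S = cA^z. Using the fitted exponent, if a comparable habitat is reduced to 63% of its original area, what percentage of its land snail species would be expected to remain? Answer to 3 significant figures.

84.2%

z = ln(117/58) / ln(29.1/4.39) = 0.7017 / 1.8914 = 0.3710
S_new/S_old = (A_new/A_old)^z = 0.63^0.3710 = exp(0.3710 × -0.4620) = 0.8425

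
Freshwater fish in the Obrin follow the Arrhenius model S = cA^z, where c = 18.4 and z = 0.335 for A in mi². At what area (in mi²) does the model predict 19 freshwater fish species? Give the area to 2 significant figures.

1.1 mi²

19 = 18.4 × A^0.335  ⇒  A^0.335 = 19/18.4 = 1.033
ln A = ln(1.033) / 0.335 = 0.0321 / 0.335 = 0.0958
A = e^0.0958 ≈ 1.101 mi²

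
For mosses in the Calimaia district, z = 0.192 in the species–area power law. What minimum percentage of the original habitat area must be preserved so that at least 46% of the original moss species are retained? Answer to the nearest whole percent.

Need (A_new/A_old)^0.192 = 0.46, so A_new/A_old = 0.46^(1/0.192) = 0.46^5.208
ln(A_new/A_old) = ln 0.46 / 0.192 = -0.7765 / 0.192 = -4.0444
A_new/A_old = e^-4.0444 ≈ 0.01752

2%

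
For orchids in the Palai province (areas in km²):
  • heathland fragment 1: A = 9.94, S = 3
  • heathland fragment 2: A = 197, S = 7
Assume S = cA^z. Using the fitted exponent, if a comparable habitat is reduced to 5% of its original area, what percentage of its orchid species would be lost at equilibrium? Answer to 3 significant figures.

57.3%

z = ln(7/3) / ln(197/9.94) = 0.8473 / 2.9866 = 0.2837
S_new/S_old = (A_new/A_old)^z = 0.05^0.2837 = exp(0.2837 × -2.9957) = 0.4275
Fraction lost = 1 − 0.4275 = 0.5725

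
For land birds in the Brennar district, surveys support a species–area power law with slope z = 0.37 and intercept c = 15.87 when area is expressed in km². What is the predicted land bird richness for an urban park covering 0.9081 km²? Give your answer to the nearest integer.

15

S = 15.87 × 0.9081^0.37
ln S = ln 15.87 + 0.37 × ln 0.9081 = 2.7644 + 0.37 × -0.0964 = 2.7288
S = e^2.7288 ≈ 15.31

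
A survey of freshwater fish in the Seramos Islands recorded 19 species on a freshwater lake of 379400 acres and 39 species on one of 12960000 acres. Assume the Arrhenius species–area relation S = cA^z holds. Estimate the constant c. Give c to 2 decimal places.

z = ln(S₂/S₁) / ln(A₂/A₁) = ln(39/19) / ln(12960000/379400) = 0.7191 / 3.5310 = 0.2037
c = S₁ / A₁^z = 19 / 379400^0.2037 = 19 / 13.68 = 1.388

1.39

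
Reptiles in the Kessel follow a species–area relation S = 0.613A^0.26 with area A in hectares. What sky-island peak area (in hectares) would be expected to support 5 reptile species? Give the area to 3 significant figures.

3200 hectares

5 = 0.613 × A^0.26  ⇒  A^0.26 = 5/0.613 = 8.157
ln A = ln(8.157) / 0.26 = 2.0988 / 0.26 = 8.0724
A = e^8.0724 ≈ 3205 hectares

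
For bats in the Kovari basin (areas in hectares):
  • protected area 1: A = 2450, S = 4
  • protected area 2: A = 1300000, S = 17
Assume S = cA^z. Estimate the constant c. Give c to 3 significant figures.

z = ln(S₂/S₁) / ln(A₂/A₁) = ln(17/4) / ln(1300000/2450) = 1.4469 / 6.2740 = 0.2306
c = S₁ / A₁^z = 4 / 2450^0.2306 = 4 / 6.048 = 0.6614

0.661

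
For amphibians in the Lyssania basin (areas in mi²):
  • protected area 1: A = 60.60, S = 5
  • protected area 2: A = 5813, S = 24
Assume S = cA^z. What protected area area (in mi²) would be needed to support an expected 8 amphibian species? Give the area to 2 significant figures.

z = ln(24/5) / ln(5813/60.6) = 1.5686 / 4.5636 = 0.3437
c = 5 / 60.6^0.3437 = 5 / 4.099 = 1.22
A = (8/1.22)^(1/0.3437) ⇒ ln A = ln(6.558)/0.3437 = 5.4717
A = e^5.4717 ≈ 237.9 mi²

240 mi²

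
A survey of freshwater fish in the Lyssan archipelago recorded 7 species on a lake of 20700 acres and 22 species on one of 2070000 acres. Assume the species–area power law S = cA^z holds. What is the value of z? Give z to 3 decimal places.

0.249

Taking logs: ln S = ln c + z ln A, so z = (ln S₂ − ln S₁)/(ln A₂ − ln A₁).
z = ln(22/7) / ln(2070000/20700) = ln(3.143) / ln(100) = 1.1451 / 4.6052 = 0.2487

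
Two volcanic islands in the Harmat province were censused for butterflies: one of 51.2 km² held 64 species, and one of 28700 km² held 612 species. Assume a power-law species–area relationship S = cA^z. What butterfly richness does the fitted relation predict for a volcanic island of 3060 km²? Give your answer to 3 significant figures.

275

z = ln(612/64) / ln(28700/51.2) = 2.2578 / 6.3289 = 0.3568
c = 64 / 51.2^0.3568 = 64 / 4.072 = 15.72
S₃ = 15.72 × 3060^0.3568 = 15.72 × 17.52 ≈ 275.4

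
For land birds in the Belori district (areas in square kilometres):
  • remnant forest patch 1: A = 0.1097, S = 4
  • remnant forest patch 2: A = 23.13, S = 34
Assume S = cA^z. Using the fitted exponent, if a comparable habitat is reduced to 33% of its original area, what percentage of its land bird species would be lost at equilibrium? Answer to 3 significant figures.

z = ln(34/4) / ln(23.13/0.1097) = 2.1401 / 5.3511 = 0.3999
S_new/S_old = (A_new/A_old)^z = 0.33^0.3999 = exp(0.3999 × -1.1087) = 0.6419
Fraction lost = 1 − 0.6419 = 0.3581

35.8%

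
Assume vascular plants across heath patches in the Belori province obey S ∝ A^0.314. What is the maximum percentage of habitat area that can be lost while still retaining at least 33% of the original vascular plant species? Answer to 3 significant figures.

Need (A_new/A_old)^0.314 = 0.33, so A_new/A_old = 0.33^(1/0.314) = 0.33^3.185
ln(A_new/A_old) = ln 0.33 / 0.314 = -1.1087 / 0.314 = -3.5308
A_new/A_old = e^-3.5308 ≈ 0.02928
Fraction that can be lost = 1 − 0.02928 = 0.9707

97.1%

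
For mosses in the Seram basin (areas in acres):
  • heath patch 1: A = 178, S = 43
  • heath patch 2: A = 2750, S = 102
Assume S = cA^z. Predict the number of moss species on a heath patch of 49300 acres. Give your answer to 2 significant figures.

250

z = ln(102/43) / ln(2750/178) = 0.8638 / 2.7376 = 0.3155
c = 43 / 178^0.3155 = 43 / 5.129 = 8.383
S₃ = 8.383 × 49300^0.3155 = 8.383 × 30.25 ≈ 253.6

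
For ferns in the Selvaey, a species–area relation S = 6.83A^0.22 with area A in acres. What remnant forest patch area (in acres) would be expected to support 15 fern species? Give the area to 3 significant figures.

15 = 6.83 × A^0.22  ⇒  A^0.22 = 15/6.83 = 2.196
ln A = ln(2.196) / 0.22 = 0.7867 / 0.22 = 3.5760
A = e^3.5760 ≈ 35.73 acres

35.7 acres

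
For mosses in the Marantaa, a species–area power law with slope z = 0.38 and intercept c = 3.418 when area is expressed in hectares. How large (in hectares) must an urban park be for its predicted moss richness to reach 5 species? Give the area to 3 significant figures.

2.72 hectares

5 = 3.418 × A^0.38  ⇒  A^0.38 = 5/3.418 = 1.463
ln A = ln(1.463) / 0.38 = 0.3804 / 0.38 = 1.0010
A = e^1.0010 ≈ 2.721 hectares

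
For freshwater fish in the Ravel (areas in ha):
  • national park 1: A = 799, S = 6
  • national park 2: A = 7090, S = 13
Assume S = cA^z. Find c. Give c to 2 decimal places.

0.56

z = ln(S₂/S₁) / ln(A₂/A₁) = ln(13/6) / ln(7090/799) = 0.7732 / 2.1831 = 0.3542
c = S₁ / A₁^z = 6 / 799^0.3542 = 6 / 10.67 = 0.5625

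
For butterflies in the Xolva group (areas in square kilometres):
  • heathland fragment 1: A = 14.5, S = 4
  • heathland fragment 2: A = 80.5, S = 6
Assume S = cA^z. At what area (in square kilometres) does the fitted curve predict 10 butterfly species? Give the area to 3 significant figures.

698 square kilometres

z = ln(6/4) / ln(80.5/14.5) = 0.4055 / 1.7141 = 0.2365
c = 4 / 14.5^0.2365 = 4 / 1.882 = 2.125
A = (10/2.125)^(1/0.2365) ⇒ ln A = ln(4.706)/0.2365 = 6.5478
A = e^6.5478 ≈ 697.7 square kilometres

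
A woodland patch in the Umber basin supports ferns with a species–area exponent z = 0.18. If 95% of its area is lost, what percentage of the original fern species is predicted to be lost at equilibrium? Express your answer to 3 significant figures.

S_new/S_old = (A_new/A_old)^z = 0.05^0.18
= exp(0.18 × ln 0.05) = exp(0.18 × -2.9957) = exp(-0.5392) ≈ 0.5832
Fraction lost = 1 − 0.5832 = 0.4168

41.7%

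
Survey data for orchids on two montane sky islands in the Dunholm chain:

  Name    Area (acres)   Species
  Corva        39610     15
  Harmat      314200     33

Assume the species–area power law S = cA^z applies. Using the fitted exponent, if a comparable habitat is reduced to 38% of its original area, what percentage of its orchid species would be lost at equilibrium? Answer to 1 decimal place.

z = ln(33/15) / ln(314200/39610) = 0.7885 / 2.0709 = 0.3807
S_new/S_old = (A_new/A_old)^z = 0.38^0.3807 = exp(0.3807 × -0.9676) = 0.6919
Fraction lost = 1 − 0.6919 = 0.3081

30.8%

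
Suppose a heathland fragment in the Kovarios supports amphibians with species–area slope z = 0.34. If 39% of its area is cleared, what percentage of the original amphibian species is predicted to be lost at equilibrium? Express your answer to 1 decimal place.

S_new/S_old = (A_new/A_old)^z = 0.61^0.34
= exp(0.34 × ln 0.61) = exp(0.34 × -0.4943) = exp(-0.1681) ≈ 0.8453
Fraction lost = 1 − 0.8453 = 0.1547

15.5%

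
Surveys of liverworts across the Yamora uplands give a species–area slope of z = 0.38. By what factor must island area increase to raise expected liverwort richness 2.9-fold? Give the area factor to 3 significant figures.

16.5

(A₂/A₁)^0.38 = 2.9, so A₂/A₁ = 2.9^(1/0.38) = 2.9^2.632
ln(A₂/A₁) = ln 2.9 / 0.38 = 1.0647 / 0.38 = 2.8019
A₂/A₁ = e^2.8019 ≈ 16.48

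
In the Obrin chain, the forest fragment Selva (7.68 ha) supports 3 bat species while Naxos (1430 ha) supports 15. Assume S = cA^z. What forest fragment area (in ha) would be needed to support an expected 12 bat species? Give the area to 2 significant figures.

690 ha

z = ln(15/3) / ln(1430/7.68) = 1.6094 / 5.2268 = 0.3079
c = 3 / 7.68^0.3079 = 3 / 1.873 = 1.601
A = (12/1.601)^(1/0.3079) ⇒ ln A = ln(7.493)/0.3079 = 6.5407
A = e^6.5407 ≈ 692.8 ha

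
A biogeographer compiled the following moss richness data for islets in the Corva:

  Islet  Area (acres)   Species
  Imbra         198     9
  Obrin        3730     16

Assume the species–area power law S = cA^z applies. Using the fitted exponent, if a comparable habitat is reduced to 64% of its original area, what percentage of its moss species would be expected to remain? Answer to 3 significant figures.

z = ln(16/9) / ln(3730/198) = 0.5754 / 2.9359 = 0.1960
S_new/S_old = (A_new/A_old)^z = 0.64^0.1960 = exp(0.1960 × -0.4463) = 0.9163

91.6%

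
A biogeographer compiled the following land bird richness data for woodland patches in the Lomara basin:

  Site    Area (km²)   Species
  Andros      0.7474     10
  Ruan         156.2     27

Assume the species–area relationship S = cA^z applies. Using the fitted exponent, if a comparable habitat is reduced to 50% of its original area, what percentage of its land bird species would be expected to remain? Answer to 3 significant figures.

87.9%

z = ln(27/10) / ln(156.2/0.7474) = 0.9933 / 5.3423 = 0.1859
S_new/S_old = (A_new/A_old)^z = 0.5^0.1859 = exp(0.1859 × -0.6931) = 0.8791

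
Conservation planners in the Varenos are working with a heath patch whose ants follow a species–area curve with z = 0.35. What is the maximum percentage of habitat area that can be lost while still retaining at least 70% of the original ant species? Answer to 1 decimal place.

63.9%

Need (A_new/A_old)^0.35 = 0.7, so A_new/A_old = 0.7^(1/0.35) = 0.7^2.857
ln(A_new/A_old) = ln 0.7 / 0.35 = -0.3567 / 0.35 = -1.0191
A_new/A_old = e^-1.0191 ≈ 0.3609
Fraction that can be lost = 1 − 0.3609 = 0.6391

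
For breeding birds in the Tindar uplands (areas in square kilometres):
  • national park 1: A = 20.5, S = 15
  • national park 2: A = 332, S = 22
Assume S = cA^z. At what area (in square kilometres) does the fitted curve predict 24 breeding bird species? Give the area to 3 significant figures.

z = ln(22/15) / ln(332/20.5) = 0.3830 / 2.7847 = 0.1375
c = 15 / 20.5^0.1375 = 15 / 1.515 = 9.901
A = (24/9.901)^(1/0.1375) ⇒ ln A = ln(2.424)/0.1375 = 6.4378
A = e^6.4378 ≈ 625 square kilometres

625 square kilometres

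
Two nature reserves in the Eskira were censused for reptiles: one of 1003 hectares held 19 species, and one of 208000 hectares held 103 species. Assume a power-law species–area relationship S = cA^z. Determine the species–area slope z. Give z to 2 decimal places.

0.32

Taking logs: ln S = ln c + z ln A, so z = (ln S₂ − ln S₁)/(ln A₂ − ln A₁).
z = ln(103/19) / ln(208000/1003) = ln(5.421) / ln(207.4) = 1.6903 / 5.3345 = 0.3169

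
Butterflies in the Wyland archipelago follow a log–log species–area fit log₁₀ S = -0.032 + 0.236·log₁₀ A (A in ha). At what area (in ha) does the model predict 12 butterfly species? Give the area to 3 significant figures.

12 = 0.929 × A^0.236  ⇒  A^0.236 = 12/0.929 = 12.92
ln A = ln(12.92) / 0.236 = 2.5586 / 0.236 = 10.8415
A = e^10.8415 ≈ 51097 ha

51100 ha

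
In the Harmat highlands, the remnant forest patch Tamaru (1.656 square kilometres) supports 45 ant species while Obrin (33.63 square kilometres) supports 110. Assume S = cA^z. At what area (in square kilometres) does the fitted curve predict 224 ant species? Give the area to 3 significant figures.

369 square kilometres

z = ln(110/45) / ln(33.63/1.656) = 0.8938 / 3.0110 = 0.2968
c = 45 / 1.656^0.2968 = 45 / 1.162 = 38.74
A = (224/38.74)^(1/0.2968) ⇒ ln A = ln(5.782)/0.2968 = 5.9111
A = e^5.9111 ≈ 369.1 square kilometres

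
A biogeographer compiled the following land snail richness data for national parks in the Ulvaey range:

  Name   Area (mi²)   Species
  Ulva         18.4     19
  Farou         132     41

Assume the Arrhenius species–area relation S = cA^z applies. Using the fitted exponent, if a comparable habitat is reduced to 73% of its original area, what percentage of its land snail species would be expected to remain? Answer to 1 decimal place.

z = ln(41/19) / ln(132/18.4) = 0.7691 / 1.9705 = 0.3903
S_new/S_old = (A_new/A_old)^z = 0.73^0.3903 = exp(0.3903 × -0.3147) = 0.8844

88.4%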